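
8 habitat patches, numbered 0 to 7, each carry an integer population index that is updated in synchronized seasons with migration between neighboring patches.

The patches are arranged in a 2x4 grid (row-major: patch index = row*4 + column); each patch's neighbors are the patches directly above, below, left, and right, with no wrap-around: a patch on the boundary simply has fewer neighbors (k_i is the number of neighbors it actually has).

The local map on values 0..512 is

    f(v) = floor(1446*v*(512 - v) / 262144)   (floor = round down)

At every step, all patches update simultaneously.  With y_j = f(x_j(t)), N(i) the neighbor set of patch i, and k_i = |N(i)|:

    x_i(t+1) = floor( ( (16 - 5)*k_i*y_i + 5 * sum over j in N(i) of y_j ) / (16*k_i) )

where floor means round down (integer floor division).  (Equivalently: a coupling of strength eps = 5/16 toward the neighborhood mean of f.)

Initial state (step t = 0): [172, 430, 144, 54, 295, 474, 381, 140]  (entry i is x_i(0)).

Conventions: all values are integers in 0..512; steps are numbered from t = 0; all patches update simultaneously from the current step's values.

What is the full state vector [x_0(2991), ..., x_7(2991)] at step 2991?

Simulating step by step:
t=0: [172, 430, 144, 54, 295, 474, 381, 140]
t=1: [306, 207, 263, 183, 308, 153, 259, 261]
t=2: [347, 344, 356, 341, 339, 317, 354, 356]
t=3: [316, 318, 309, 316, 324, 332, 310, 308]
t=4: [339, 339, 344, 342, 335, 332, 343, 345]
t=5: [323, 323, 318, 319, 326, 327, 319, 317]
t=6: [335, 336, 339, 339, 334, 334, 338, 339]
t=7: [326, 325, 323, 323, 327, 326, 324, 323]
t=8: [334, 334, 335, 336, 333, 334, 335, 335]
t=9: [327, 327, 326, 326, 327, 327, 327, 326]
t=10: [333, 333, 333, 334, 333, 333, 333, 333]
t=11: [328, 328, 327, 327, 328, 328, 328, 327]
t=12: [332, 332, 332, 333, 332, 332, 332, 332]
t=13: [329, 329, 328, 328, 329, 329, 329, 328]
t=14: [332, 332, 332, 332, 332, 332, 332, 332]
t=15: [329, 329, 329, 329, 329, 329, 329, 329]
t=16: [332, 332, 332, 332, 332, 332, 332, 332]

Answer: [329, 329, 329, 329, 329, 329, 329, 329]
Key observation: The state at step 14, [332, 332, 332, 332, 332, 332, 332, 332], reappears at step 16: the system is in a cycle of period 2 from step 14 on.  Therefore the state at step 2991 equals the state at step 14 + ((2991 - 14) mod 2) = 15, which is [329, 329, 329, 329, 329, 329, 329, 329].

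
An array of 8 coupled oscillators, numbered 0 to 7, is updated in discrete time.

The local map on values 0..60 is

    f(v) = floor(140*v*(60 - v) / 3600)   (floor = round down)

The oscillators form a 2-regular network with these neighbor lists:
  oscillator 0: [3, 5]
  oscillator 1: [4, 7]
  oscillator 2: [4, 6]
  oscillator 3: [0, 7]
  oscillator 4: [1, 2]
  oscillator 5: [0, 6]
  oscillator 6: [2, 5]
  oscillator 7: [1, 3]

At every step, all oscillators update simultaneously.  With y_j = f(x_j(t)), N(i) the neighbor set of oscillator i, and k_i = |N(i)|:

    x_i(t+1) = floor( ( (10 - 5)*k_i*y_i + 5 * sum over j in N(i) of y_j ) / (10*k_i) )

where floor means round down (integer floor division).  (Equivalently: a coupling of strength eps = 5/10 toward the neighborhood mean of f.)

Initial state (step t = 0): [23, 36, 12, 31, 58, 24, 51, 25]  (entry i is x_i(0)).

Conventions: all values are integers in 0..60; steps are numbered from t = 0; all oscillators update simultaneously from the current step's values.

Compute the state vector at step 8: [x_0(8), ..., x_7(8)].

Simulating step by step:
t=0: [23, 36, 12, 31, 58, 24, 51, 25]
t=1: [33, 26, 16, 33, 15, 29, 22, 33]
t=2: [34, 32, 28, 34, 28, 33, 31, 34]
t=3: [34, 34, 34, 34, 34, 34, 34, 34]
t=4: [34, 34, 34, 34, 34, 34, 34, 34]
t=5: [34, 34, 34, 34, 34, 34, 34, 34]
t=6: [34, 34, 34, 34, 34, 34, 34, 34]
t=7: [34, 34, 34, 34, 34, 34, 34, 34]
t=8: [34, 34, 34, 34, 34, 34, 34, 34]

Answer: [34, 34, 34, 34, 34, 34, 34, 34]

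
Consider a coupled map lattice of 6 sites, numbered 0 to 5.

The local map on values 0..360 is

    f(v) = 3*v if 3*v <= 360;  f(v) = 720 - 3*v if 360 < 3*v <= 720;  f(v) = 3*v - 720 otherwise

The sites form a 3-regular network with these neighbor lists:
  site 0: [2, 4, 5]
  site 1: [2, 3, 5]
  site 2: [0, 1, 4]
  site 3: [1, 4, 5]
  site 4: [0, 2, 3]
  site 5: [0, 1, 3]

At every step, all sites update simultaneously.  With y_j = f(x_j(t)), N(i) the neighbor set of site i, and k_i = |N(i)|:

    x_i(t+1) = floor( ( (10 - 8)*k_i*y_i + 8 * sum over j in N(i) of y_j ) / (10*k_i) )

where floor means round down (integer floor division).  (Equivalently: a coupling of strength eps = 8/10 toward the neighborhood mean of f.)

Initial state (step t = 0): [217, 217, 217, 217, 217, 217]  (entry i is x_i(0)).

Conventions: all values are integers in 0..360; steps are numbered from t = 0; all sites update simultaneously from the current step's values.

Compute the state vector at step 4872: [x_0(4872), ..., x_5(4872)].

Answer: [297, 297, 297, 297, 297, 297]
Key observation: The state at step 2, [207, 207, 207, 207, 207, 207], reappears at step 6: the system is in a cycle of period 4 from step 2 on.  Therefore the state at step 4872 equals the state at step 2 + ((4872 - 2) mod 4) = 4, which is [297, 297, 297, 297, 297, 297].

Derivation:
t=0: [217, 217, 217, 217, 217, 217]
t=1: [69, 69, 69, 69, 69, 69]
t=2: [207, 207, 207, 207, 207, 207]
t=3: [99, 99, 99, 99, 99, 99]
t=4: [297, 297, 297, 297, 297, 297]
t=5: [171, 171, 171, 171, 171, 171]
t=6: [207, 207, 207, 207, 207, 207]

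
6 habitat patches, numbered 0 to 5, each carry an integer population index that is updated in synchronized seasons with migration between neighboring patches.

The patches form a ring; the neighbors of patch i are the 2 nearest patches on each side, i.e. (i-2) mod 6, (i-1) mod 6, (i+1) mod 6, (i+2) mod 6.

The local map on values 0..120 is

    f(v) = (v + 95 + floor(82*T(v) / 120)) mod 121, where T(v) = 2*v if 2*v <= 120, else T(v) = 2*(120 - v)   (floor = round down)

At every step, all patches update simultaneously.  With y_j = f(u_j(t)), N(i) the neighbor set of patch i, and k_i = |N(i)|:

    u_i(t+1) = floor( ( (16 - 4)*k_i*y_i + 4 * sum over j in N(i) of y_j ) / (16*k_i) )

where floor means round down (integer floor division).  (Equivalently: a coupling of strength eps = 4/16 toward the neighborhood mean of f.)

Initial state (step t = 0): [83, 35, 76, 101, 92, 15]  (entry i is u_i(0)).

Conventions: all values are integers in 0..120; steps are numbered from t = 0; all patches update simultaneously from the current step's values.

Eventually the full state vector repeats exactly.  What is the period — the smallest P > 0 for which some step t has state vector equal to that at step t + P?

Answer: 2
Key observation: The state at step 5, [101, 101, 101, 101, 101, 101], reappears at step 7 — and no state repeats earlier — so the cycle the system enters has period 2.

Derivation:
t=0: [83, 35, 76, 101, 92, 15]
t=1: [97, 62, 105, 92, 98, 29]
t=2: [98, 107, 100, 100, 98, 57]
t=3: [102, 99, 100, 101, 102, 106]
t=4: [100, 100, 100, 100, 100, 99]
t=5: [101, 101, 101, 101, 101, 101]
t=6: [100, 100, 100, 100, 100, 100]
t=7: [101, 101, 101, 101, 101, 101]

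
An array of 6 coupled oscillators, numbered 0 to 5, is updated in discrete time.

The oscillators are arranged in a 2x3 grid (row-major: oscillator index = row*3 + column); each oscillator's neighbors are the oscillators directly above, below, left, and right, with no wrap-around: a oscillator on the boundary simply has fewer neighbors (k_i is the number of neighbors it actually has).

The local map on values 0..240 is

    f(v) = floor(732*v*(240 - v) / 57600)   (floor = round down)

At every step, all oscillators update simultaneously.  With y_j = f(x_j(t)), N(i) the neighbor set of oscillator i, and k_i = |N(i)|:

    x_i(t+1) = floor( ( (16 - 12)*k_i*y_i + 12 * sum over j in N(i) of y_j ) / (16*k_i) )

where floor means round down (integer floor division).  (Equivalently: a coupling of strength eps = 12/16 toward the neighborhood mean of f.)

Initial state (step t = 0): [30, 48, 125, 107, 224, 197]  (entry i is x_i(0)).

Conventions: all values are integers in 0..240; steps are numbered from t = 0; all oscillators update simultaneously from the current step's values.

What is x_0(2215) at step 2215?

Answer: x_0(2215) = 141
Key observation: The state at step 8, [177, 177, 177, 177, 177, 177], reappears at step 10: the system is in a cycle of period 2 from step 8 on.  Therefore the state at step 2215 equals the state at step 8 + ((2215 - 8) mod 2) = 9, which is [141, 141, 141, 141, 141, 141].

Derivation:
t=0: [30, 48, 125, 107, 224, 197]
t=1: [131, 106, 129, 91, 112, 111]
t=2: [177, 181, 180, 179, 178, 181]
t=3: [137, 138, 135, 139, 137, 137]
t=4: [178, 179, 178, 178, 178, 179]
t=5: [139, 139, 138, 140, 139, 139]
t=6: [177, 178, 178, 177, 177, 178]
t=7: [140, 140, 140, 141, 140, 140]
t=8: [177, 177, 177, 177, 177, 177]
t=9: [141, 141, 141, 141, 141, 141]
t=10: [177, 177, 177, 177, 177, 177]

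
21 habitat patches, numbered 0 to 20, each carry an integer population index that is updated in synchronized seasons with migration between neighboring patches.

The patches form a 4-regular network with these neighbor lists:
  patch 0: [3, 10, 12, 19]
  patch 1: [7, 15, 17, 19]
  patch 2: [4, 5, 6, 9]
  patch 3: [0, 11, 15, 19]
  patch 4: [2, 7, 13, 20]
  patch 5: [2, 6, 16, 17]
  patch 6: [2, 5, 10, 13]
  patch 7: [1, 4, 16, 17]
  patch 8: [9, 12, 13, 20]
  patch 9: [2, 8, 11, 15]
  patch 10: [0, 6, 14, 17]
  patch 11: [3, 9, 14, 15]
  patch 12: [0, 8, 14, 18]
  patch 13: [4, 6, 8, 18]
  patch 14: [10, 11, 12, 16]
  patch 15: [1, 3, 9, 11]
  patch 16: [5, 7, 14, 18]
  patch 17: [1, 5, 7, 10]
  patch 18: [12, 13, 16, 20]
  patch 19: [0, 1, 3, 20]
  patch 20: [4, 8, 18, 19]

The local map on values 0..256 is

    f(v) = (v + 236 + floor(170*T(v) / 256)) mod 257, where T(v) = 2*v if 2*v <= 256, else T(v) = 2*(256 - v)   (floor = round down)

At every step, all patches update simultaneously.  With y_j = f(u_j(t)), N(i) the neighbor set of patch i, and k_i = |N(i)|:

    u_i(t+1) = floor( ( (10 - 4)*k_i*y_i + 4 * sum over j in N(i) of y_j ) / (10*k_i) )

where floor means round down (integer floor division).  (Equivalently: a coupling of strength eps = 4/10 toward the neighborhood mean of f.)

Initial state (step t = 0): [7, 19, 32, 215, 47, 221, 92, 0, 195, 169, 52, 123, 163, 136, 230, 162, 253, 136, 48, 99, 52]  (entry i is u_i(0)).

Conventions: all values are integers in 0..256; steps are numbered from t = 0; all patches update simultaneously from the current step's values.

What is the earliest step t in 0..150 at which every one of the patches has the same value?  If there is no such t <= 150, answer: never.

Answer: never
Key observation: The state at step 19 reappears at step 21 — the system is in a cycle of period 2 from step 19 on.  No step 0..21 is synchronized, and the cycle repeats forever, so no step up to 150 (or ever) has all patches equal.

Derivation:
t=0: [7, 19, 32, 215, 47, 221, 92, 0, 195, 169, 52, 123, 163, 136, 230, 162, 253, 136, 48, 99, 52]  (not all equal)
t=1: [207, 60, 85, 196, 93, 197, 157, 177, 166, 36, 130, 55, 88, 72, 180, 33, 222, 70, 90, 187, 124]  (not all equal)
t=2: [196, 90, 157, 193, 150, 209, 65, 71, 44, 71, 51, 101, 154, 127, 56, 87, 192, 124, 171, 63, 45]  (not all equal)
t=3: [201, 158, 59, 230, 32, 190, 115, 133, 74, 135, 108, 197, 51, 33, 123, 188, 204, 73, 39, 153, 72]  (not all equal)
t=4: [209, 23, 126, 197, 65, 229, 213, 57, 122, 62, 203, 179, 106, 84, 88, 52, 186, 140, 96, 71, 116]  (not all equal)
t=5: [237, 56, 83, 202, 132, 173, 217, 84, 80, 86, 221, 67, 199, 163, 157, 101, 73, 73, 186, 164, 197]  (not all equal)
t=6: [220, 119, 148, 210, 71, 74, 191, 146, 168, 175, 212, 145, 193, 47, 84, 195, 107, 142, 66, 90, 171]  (not all equal)
t=7: [241, 200, 63, 220, 98, 141, 203, 72, 38, 31, 218, 76, 208, 106, 179, 205, 183, 76, 136, 188, 50]  (not all equal)
t=8: [217, 207, 127, 212, 183, 62, 212, 149, 102, 90, 213, 148, 182, 189, 67, 221, 18, 159, 67, 83, 86]  (not all equal)
t=9: [215, 194, 66, 217, 47, 103, 213, 35, 192, 162, 213, 89, 74, 213, 108, 217, 52, 69, 126, 195, 159]  (not all equal)
t=10: [239, 223, 135, 241, 97, 192, 234, 94, 195, 86, 236, 184, 165, 210, 206, 217, 112, 161, 59, 228, 66]  (not all equal)
t=11: [217, 216, 98, 216, 182, 204, 221, 187, 209, 159, 218, 92, 90, 231, 199, 214, 225, 99, 132, 232, 161]  (not all equal)
t=12: [240, 218, 175, 241, 47, 241, 242, 70, 194, 95, 243, 191, 189, 197, 239, 218, 199, 200, 79, 220, 56]  (not all equal)
t=13: [242, 236, 79, 242, 103, 218, 217, 168, 234, 196, 240, 246, 243, 226, 244, 242, 230, 238, 184, 231, 140]  (not all equal)
t=14: [239, 217, 193, 239, 173, 237, 237, 97, 220, 240, 240, 239, 215, 217, 238, 240, 195, 217, 74, 219, 80]  (not all equal)
t=15: [241, 242, 225, 240, 90, 244, 242, 197, 237, 242, 240, 240, 236, 212, 242, 240, 236, 241, 182, 237, 163]  (not all equal)
t=16: [239, 240, 237, 240, 188, 239, 240, 243, 218, 240, 239, 239, 216, 216, 239, 239, 217, 240, 75, 217, 72]  (not all equal)
t=17: [241, 240, 216, 240, 87, 240, 240, 216, 236, 240, 240, 240, 236, 212, 241, 240, 235, 239, 180, 234, 152]  (not all equal)
t=18: [239, 241, 238, 240, 184, 240, 241, 239, 218, 240, 239, 239, 216, 215, 239, 240, 217, 240, 75, 218, 73]  (not all equal)
t=19: [241, 240, 216, 240, 88, 240, 240, 216, 236, 240, 239, 240, 236, 212, 241, 239, 235, 239, 180, 234, 153]  (not all equal)
t=20: [239, 241, 239, 240, 185, 240, 241, 239, 218, 240, 239, 239, 216, 216, 239, 240, 217, 240, 75, 218, 73]  (not all equal)
t=21: [241, 240, 216, 240, 88, 240, 240, 216, 236, 240, 239, 240, 236, 212, 241, 239, 235, 239, 180, 234, 153]  (not all equal)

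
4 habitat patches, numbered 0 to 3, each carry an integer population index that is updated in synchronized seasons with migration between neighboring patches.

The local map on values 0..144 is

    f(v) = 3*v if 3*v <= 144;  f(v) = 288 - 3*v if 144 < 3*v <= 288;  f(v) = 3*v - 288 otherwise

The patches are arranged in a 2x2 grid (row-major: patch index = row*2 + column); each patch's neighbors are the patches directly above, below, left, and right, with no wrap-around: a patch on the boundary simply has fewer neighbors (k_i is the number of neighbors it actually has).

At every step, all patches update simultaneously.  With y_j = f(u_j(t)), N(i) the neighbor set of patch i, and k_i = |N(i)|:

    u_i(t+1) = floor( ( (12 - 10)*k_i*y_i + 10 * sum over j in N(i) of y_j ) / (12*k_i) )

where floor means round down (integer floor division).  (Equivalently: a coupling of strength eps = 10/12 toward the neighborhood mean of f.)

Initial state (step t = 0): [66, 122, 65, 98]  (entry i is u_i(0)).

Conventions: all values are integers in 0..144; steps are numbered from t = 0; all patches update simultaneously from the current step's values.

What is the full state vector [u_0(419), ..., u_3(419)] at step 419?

Simulating step by step:
t=0: [66, 122, 65, 98]
t=1: [86, 53, 55, 72]
t=2: [110, 64, 63, 117]
t=3: [88, 59, 60, 91]
t=4: [95, 34, 34, 93]
t=5: [85, 22, 22, 86]
t=6: [60, 37, 37, 60]
t=7: [110, 108, 108, 110]
t=8: [37, 41, 41, 37]
t=9: [121, 113, 113, 121]
t=10: [55, 71, 71, 55]
t=11: [83, 115, 115, 83]
t=12: [54, 42, 42, 54]
t=13: [126, 126, 126, 126]
t=14: [90, 90, 90, 90]
t=15: [18, 18, 18, 18]
t=16: [54, 54, 54, 54]
t=17: [126, 126, 126, 126]

Answer: [18, 18, 18, 18]
Key observation: The state at step 13, [126, 126, 126, 126], reappears at step 17: the system is in a cycle of period 4 from step 13 on.  Therefore the state at step 419 equals the state at step 13 + ((419 - 13) mod 4) = 15, which is [18, 18, 18, 18].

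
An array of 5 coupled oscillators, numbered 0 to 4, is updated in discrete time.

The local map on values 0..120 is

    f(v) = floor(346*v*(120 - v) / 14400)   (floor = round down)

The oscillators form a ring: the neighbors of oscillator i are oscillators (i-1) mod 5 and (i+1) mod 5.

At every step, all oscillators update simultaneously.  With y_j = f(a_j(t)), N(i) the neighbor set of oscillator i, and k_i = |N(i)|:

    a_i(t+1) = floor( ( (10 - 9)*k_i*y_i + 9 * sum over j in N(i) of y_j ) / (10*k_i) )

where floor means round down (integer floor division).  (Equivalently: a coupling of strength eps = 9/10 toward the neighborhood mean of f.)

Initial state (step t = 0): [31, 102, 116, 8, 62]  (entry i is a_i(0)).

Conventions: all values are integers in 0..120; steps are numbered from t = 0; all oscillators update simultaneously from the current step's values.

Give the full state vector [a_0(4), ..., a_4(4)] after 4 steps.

Simulating step by step:
t=0: [31, 102, 116, 8, 62]
t=1: [65, 39, 30, 45, 47]
t=2: [79, 74, 76, 73, 82]
t=3: [77, 78, 81, 77, 78]
t=4: [78, 77, 78, 76, 78]

Answer: [78, 77, 78, 76, 78]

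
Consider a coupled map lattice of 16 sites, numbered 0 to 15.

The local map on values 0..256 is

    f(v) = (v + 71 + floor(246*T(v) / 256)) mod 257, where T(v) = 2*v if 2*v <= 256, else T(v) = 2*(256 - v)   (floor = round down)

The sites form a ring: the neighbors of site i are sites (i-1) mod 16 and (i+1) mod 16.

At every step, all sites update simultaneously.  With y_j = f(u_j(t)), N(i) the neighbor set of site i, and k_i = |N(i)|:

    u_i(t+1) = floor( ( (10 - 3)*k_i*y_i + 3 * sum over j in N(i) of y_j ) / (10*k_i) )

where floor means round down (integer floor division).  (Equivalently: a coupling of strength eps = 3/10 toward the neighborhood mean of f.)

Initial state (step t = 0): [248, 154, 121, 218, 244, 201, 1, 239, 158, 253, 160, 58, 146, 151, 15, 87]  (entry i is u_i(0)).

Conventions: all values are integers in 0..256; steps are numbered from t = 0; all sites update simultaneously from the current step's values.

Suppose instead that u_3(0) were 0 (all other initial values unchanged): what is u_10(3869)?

Answer: u_10(3869) = 159
Key observation: The state at step 24, [161, 163, 163, 164, 164, 163, 163, 161, 160, 159, 158, 158, 158, 158, 159, 160], reappears at step 26: the system is in a cycle of period 2 from step 24 on.  Therefore the state at step 3869 equals the state at step 24 + ((3869 - 24) mod 2) = 25, which is [156, 155, 154, 154, 154, 154, 155, 156, 158, 159, 159, 160, 160, 159, 159, 158].

Derivation:
t=0: [248, 154, 121, 0, 244, 201, 1, 239, 158, 253, 160, 58, 146, 151, 15, 87]
t=1: [88, 151, 152, 86, 85, 107, 81, 94, 135, 98, 157, 217, 180, 158, 114, 76]
t=2: [80, 151, 150, 79, 72, 105, 67, 96, 154, 121, 143, 118, 137, 155, 132, 57]
t=3: [93, 148, 148, 59, 41, 88, 38, 91, 153, 167, 170, 163, 173, 168, 188, 200]
t=4: [103, 156, 180, 223, 180, 105, 149, 107, 149, 153, 150, 152, 148, 147, 133, 117]
t=5: [127, 151, 137, 112, 131, 130, 154, 138, 161, 165, 166, 165, 168, 171, 176, 153]
t=6: [179, 170, 171, 153, 178, 182, 169, 172, 159, 153, 152, 152, 150, 147, 146, 164]
t=7: [143, 147, 150, 158, 144, 140, 147, 149, 157, 163, 164, 165, 167, 169, 168, 154]
t=8: [171, 170, 166, 163, 171, 174, 170, 167, 161, 155, 154, 153, 151, 150, 152, 163]
t=9: [149, 149, 152, 153, 148, 146, 148, 152, 157, 162, 163, 164, 165, 166, 163, 155]
t=10: [167, 167, 165, 164, 168, 170, 168, 165, 160, 156, 155, 154, 153, 152, 155, 162]
t=11: [152, 152, 153, 153, 151, 149, 151, 153, 157, 161, 163, 163, 164, 164, 162, 156]
t=12: [164, 164, 164, 164, 166, 167, 166, 163, 160, 157, 155, 154, 154, 154, 156, 161]
t=13: [154, 154, 154, 153, 152, 152, 152, 155, 158, 160, 162, 163, 164, 163, 161, 157]
t=14: [163, 164, 164, 164, 164, 165, 164, 162, 160, 158, 156, 155, 154, 155, 157, 160]
t=15: [155, 154, 154, 154, 153, 153, 154, 156, 158, 160, 161, 163, 163, 162, 160, 158]
t=16: [162, 163, 164, 164, 164, 164, 163, 162, 160, 158, 156, 155, 155, 156, 158, 160]
t=17: [156, 155, 154, 154, 154, 154, 155, 156, 158, 160, 161, 162, 162, 161, 160, 158]
t=18: [161, 163, 163, 164, 164, 163, 163, 161, 160, 158, 157, 156, 156, 157, 158, 160]
t=19: [156, 155, 154, 154, 154, 154, 155, 156, 158, 159, 161, 161, 161, 161, 159, 158]
t=20: [161, 163, 163, 164, 164, 163, 163, 161, 160, 158, 157, 157, 157, 157, 158, 160]
t=21: [156, 155, 154, 154, 154, 154, 155, 156, 158, 159, 160, 161, 161, 160, 159, 158]
t=22: [161, 163, 163, 164, 164, 163, 163, 161, 160, 159, 158, 157, 157, 158, 159, 160]
t=23: [156, 155, 154, 154, 154, 154, 155, 156, 158, 159, 160, 160, 160, 160, 159, 158]
t=24: [161, 163, 163, 164, 164, 163, 163, 161, 160, 159, 158, 158, 158, 158, 159, 160]
t=25: [156, 155, 154, 154, 154, 154, 155, 156, 158, 159, 159, 160, 160, 159, 159, 158]
t=26: [161, 163, 163, 164, 164, 163, 163, 161, 160, 159, 158, 158, 158, 158, 159, 160]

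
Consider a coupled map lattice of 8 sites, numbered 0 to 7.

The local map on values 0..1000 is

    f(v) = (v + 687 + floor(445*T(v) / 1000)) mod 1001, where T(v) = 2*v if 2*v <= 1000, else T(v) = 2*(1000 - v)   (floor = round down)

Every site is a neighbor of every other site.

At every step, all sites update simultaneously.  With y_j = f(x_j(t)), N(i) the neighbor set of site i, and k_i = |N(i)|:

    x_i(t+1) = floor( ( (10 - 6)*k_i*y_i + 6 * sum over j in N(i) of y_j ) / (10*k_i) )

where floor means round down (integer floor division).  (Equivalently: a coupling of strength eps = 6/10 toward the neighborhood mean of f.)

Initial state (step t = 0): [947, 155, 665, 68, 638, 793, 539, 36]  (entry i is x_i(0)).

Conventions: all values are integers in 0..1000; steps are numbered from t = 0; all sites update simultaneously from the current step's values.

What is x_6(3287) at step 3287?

Simulating step by step:
t=0: [947, 155, 665, 68, 638, 793, 539, 36]
t=1: [712, 806, 703, 755, 702, 707, 698, 736]
t=2: [655, 658, 654, 656, 654, 654, 654, 655]
t=3: [647, 647, 647, 647, 647, 647, 647, 647]
t=4: [647, 647, 647, 647, 647, 647, 647, 647]

Answer: x_6(3287) = 647
Key observation: The state at step 3, [647, 647, 647, 647, 647, 647, 647, 647], reappears at step 4: the system is in a cycle of period 1 from step 3 on.  Therefore the state at step 3287 equals the state at step 3 + ((3287 - 3) mod 1) = 3, which is [647, 647, 647, 647, 647, 647, 647, 647].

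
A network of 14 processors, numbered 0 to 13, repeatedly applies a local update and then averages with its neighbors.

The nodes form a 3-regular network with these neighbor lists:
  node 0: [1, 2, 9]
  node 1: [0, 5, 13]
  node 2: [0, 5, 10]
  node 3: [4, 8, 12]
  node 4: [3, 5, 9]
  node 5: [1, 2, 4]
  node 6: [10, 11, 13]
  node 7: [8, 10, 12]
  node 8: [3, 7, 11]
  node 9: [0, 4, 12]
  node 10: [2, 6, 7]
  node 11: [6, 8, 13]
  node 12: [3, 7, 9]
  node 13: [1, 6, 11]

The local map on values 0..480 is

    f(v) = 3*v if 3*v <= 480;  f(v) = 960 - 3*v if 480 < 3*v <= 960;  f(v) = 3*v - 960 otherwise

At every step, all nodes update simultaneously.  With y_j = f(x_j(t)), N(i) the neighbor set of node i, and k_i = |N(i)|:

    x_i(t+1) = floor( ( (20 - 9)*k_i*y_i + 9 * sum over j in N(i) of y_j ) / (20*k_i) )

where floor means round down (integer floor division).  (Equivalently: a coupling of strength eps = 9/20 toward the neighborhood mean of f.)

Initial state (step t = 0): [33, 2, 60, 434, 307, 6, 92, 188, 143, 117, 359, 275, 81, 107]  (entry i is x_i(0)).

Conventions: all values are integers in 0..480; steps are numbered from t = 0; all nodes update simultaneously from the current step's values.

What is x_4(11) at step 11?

Simulating step by step:
t=0: [33, 2, 60, 434, 307, 6, 92, 188, 143, 117, 359, 275, 81, 107]
t=1: [135, 69, 134, 294, 128, 43, 237, 336, 366, 250, 192, 228, 297, 239]
t=2: [345, 230, 358, 131, 273, 219, 272, 115, 136, 244, 316, 246, 88, 243]
t=3: [133, 239, 121, 338, 216, 245, 148, 292, 368, 197, 97, 239, 290, 222]
t=4: [365, 271, 336, 111, 268, 261, 368, 124, 136, 323, 293, 265, 125, 301]
t=5: [104, 136, 85, 324, 163, 150, 124, 334, 354, 104, 129, 182, 313, 99]
t=6: [317, 383, 312, 95, 375, 417, 369, 99, 126, 292, 313, 343, 66, 342]
t=7: [49, 158, 61, 267, 189, 216, 104, 252, 305, 102, 81, 126, 208, 97]
t=8: [225, 373, 205, 203, 332, 329, 308, 205, 135, 299, 238, 305, 285, 334]
t=9: [241, 140, 273, 274, 85, 95, 69, 303, 333, 98, 244, 97, 171, 59]
t=10: [258, 335, 190, 187, 247, 279, 218, 135, 93, 302, 185, 223, 318, 235]
t=11: [175, 109, 321, 295, 206, 165, 310, 326, 317, 91, 387, 286, 132, 236]

Answer: x_4(11) = 206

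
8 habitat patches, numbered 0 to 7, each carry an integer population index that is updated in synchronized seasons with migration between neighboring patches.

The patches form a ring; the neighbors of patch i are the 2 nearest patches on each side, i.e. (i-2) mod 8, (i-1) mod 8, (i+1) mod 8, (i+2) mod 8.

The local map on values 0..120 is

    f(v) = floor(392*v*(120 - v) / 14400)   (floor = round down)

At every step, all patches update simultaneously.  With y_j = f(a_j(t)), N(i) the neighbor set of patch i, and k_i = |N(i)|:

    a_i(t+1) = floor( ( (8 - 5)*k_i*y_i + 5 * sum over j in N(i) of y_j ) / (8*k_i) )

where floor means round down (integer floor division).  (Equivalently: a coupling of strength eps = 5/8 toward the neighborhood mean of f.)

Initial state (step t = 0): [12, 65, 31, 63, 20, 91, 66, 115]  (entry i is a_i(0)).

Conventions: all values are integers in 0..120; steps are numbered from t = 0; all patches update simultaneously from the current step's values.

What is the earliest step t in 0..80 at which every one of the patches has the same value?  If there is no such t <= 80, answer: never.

Simulating step by step:
t=0: [12, 65, 31, 63, 20, 91, 66, 115]  (not all equal)
t=1: [57, 71, 72, 82, 73, 67, 63, 52]  (not all equal)
t=2: [95, 93, 92, 90, 92, 93, 96, 96]  (not all equal)
t=3: [64, 67, 69, 70, 68, 67, 64, 64]  (not all equal)
t=4: [96, 96, 95, 95, 95, 96, 96, 96]  (not all equal)
t=5: [62, 62, 63, 63, 63, 62, 62, 62]  (not all equal)
t=6: [97, 97, 97, 97, 97, 97, 97, 97]  (all equal)

Answer: 6
Key observation: Synchronization is absorbing here: once all patches are equal they stay equal, and step 6 is the first all-equal step.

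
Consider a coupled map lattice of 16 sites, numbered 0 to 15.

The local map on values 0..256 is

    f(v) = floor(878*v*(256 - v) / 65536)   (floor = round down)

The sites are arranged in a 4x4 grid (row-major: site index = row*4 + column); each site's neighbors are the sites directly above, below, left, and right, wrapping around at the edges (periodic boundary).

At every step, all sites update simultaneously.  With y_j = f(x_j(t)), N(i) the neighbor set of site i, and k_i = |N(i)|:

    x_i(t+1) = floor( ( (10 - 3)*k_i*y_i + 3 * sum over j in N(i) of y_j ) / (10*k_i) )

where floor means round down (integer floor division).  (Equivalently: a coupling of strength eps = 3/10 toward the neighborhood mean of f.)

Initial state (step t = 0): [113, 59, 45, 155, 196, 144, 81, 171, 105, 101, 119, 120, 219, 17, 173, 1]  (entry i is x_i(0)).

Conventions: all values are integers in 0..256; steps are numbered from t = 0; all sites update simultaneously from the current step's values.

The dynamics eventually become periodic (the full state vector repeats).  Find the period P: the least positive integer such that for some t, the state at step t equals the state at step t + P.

Simulating step by step:
t=0: [113, 59, 45, 155, 196, 144, 81, 171, 105, 101, 119, 120, 219, 17, 173, 1]
t=1: [198, 154, 144, 186, 172, 204, 188, 193, 200, 198, 213, 199, 111, 87, 164, 56]
t=2: [166, 200, 207, 172, 180, 153, 167, 165, 158, 152, 136, 149, 199, 195, 192, 160]
t=3: [190, 157, 147, 190, 189, 203, 196, 199, 201, 207, 211, 211, 163, 162, 168, 197]
t=4: [173, 200, 204, 169, 164, 150, 157, 152, 151, 141, 135, 132, 192, 198, 191, 160]
t=5: [187, 157, 153, 193, 203, 207, 204, 209, 208, 211, 213, 216, 171, 159, 170, 199]
t=6: [173, 199, 200, 163, 143, 141, 144, 133, 136, 133, 128, 120, 185, 198, 188, 155]
t=7: [190, 159, 160, 199, 214, 212, 211, 217, 214, 213, 215, 217, 180, 160, 174, 203]
t=8: [167, 196, 194, 152, 123, 129, 130, 117, 124, 127, 124, 116, 175, 196, 184, 148]
t=9: [197, 165, 170, 207, 217, 214, 214, 216, 216, 214, 215, 217, 191, 165, 180, 209]
t=10: [154, 191, 184, 139, 116, 125, 125, 116, 118, 125, 122, 115, 161, 190, 176, 136]
t=11: [207, 174, 183, 213, 216, 214, 215, 217, 216, 215, 216, 217, 203, 175, 190, 214]
t=12: [137, 180, 169, 126, 116, 124, 122, 114, 117, 123, 119, 113, 142, 178, 162, 125]
t=13: [215, 189, 199, 216, 217, 216, 216, 216, 217, 216, 216, 216, 214, 191, 204, 217]
t=14: [121, 159, 146, 117, 113, 118, 117, 114, 113, 118, 117, 114, 122, 157, 140, 116]
t=15: [216, 208, 214, 216, 216, 216, 216, 216, 216, 217, 217, 216, 217, 210, 216, 217]
t=16: [116, 129, 119, 115, 115, 116, 115, 115, 114, 114, 113, 114, 114, 125, 116, 113]
t=17: [217, 218, 217, 217, 216, 217, 217, 216, 216, 216, 216, 216, 216, 218, 217, 216]
t=18: [113, 110, 112, 113, 114, 113, 113, 114, 115, 114, 114, 115, 114, 110, 113, 114]
t=19: [215, 215, 215, 216, 216, 215, 216, 216, 216, 216, 216, 216, 216, 215, 215, 216]
t=20: [117, 118, 117, 115, 115, 117, 115, 115, 115, 115, 115, 115, 115, 117, 117, 115]
t=21: [217, 217, 217, 217, 217, 217, 217, 217, 217, 217, 217, 217, 217, 217, 217, 217]
t=22: [113, 113, 113, 113, 113, 113, 113, 113, 113, 113, 113, 113, 113, 113, 113, 113]
t=23: [216, 216, 216, 216, 216, 216, 216, 216, 216, 216, 216, 216, 216, 216, 216, 216]
t=24: [115, 115, 115, 115, 115, 115, 115, 115, 115, 115, 115, 115, 115, 115, 115, 115]
t=25: [217, 217, 217, 217, 217, 217, 217, 217, 217, 217, 217, 217, 217, 217, 217, 217]

Answer: 4
Key observation: The state at step 21, [217, 217, 217, 217, 217, 217, 217, 217, 217, 217, 217, 217, 217, 217, 217, 217], reappears at step 25 — and no state repeats earlier — so the cycle the system enters has period 4.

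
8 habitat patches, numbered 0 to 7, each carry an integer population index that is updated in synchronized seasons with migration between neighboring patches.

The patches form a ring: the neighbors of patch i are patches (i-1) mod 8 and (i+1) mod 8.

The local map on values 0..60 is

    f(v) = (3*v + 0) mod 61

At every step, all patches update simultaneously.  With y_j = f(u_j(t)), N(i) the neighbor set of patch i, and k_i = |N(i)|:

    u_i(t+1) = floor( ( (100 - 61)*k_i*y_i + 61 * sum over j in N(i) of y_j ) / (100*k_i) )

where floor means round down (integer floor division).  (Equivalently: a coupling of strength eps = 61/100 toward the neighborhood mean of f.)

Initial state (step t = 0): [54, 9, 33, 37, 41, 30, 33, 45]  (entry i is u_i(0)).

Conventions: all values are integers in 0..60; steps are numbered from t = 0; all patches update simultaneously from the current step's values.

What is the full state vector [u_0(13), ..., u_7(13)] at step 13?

Answer: [11, 16, 25, 27, 27, 30, 29, 18]

Derivation:
t=0: [54, 9, 33, 37, 41, 30, 33, 45]
t=1: [27, 34, 38, 31, 24, 23, 27, 28]
t=2: [27, 38, 42, 32, 16, 12, 17, 21]
t=3: [24, 27, 28, 29, 40, 44, 31, 22]
t=4: [11, 18, 23, 35, 33, 31, 17, 15]
t=5: [43, 33, 33, 31, 38, 39, 43, 43]
t=6: [16, 28, 36, 40, 47, 40, 21, 7]
t=7: [32, 37, 43, 43, 43, 29, 25, 23]
t=8: [31, 32, 20, 7, 12, 16, 15, 18]
t=9: [39, 41, 40, 37, 35, 43, 48, 44]
t=10: [25, 35, 38, 50, 34, 22, 13, 27]
t=11: [24, 37, 42, 39, 26, 26, 22, 23]
t=12: [21, 24, 33, 28, 28, 13, 9, 8]
t=13: [11, 16, 25, 27, 27, 30, 29, 18]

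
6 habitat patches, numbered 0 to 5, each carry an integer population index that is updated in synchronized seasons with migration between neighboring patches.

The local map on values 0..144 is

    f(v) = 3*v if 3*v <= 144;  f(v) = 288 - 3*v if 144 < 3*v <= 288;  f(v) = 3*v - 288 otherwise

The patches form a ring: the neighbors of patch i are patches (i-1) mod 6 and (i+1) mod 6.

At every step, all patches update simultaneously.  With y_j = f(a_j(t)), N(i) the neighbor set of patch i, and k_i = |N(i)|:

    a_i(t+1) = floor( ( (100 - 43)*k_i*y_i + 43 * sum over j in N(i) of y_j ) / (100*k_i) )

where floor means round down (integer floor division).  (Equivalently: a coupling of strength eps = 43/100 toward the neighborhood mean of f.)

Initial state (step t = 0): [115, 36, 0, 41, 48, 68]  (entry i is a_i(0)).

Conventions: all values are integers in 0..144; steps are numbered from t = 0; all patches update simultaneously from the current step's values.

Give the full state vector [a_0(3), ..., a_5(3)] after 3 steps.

Answer: [101, 46, 35, 91, 118, 122]

Derivation:
t=0: [115, 36, 0, 41, 48, 68]
t=1: [73, 73, 49, 101, 126, 91]
t=2: [57, 84, 98, 58, 57, 42]
t=3: [101, 46, 35, 91, 118, 122]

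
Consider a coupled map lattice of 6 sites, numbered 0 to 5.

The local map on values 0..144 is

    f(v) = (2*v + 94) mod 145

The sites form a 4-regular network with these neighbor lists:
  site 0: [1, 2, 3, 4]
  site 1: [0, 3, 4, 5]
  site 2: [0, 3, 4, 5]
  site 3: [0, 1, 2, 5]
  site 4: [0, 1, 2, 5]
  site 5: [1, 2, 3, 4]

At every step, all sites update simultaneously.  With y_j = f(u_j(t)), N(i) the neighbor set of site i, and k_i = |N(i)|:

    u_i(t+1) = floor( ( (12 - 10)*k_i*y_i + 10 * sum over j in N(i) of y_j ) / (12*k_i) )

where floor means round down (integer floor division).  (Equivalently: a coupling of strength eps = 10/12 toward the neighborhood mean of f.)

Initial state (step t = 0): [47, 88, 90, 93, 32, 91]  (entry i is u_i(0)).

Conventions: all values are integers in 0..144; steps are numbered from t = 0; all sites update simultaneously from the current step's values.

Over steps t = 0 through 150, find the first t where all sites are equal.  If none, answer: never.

Answer: 8
Key observation: Synchronization is absorbing here: once all sites are equal they stay equal, and step 8 is the first all-equal step.

Derivation:
t=0: [47, 88, 90, 93, 32, 91]  (not all equal)
t=1: [90, 87, 88, 111, 91, 105]  (not all equal)
t=2: [105, 83, 83, 85, 103, 86]  (not all equal)
t=3: [77, 74, 74, 95, 77, 94]  (not all equal)
t=4: [108, 116, 116, 113, 107, 113]  (not all equal)
t=5: [28, 26, 26, 30, 28, 30]  (not all equal)
t=6: [4, 6, 6, 4, 4, 4]  (not all equal)
t=7: [103, 102, 102, 103, 103, 103]  (not all equal)
t=8: [9, 9, 9, 9, 9, 9]  (all equal)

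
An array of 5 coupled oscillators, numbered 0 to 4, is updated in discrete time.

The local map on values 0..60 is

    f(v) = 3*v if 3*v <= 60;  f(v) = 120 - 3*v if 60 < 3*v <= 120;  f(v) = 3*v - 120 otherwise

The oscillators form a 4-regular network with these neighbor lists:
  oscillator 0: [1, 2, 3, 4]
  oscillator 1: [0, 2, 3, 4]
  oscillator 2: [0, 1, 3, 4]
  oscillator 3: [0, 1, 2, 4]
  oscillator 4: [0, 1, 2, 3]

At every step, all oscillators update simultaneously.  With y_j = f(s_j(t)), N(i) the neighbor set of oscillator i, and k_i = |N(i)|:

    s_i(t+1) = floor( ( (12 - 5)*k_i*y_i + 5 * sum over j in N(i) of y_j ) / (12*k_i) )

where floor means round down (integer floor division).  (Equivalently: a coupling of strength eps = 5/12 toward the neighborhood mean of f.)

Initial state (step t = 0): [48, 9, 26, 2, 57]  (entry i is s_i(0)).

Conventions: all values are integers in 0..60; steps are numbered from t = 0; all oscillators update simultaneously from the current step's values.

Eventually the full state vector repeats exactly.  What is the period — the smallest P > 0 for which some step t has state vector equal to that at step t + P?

Simulating step by step:
t=0: [48, 9, 26, 2, 57]
t=1: [27, 28, 35, 18, 40]
t=2: [33, 32, 22, 40, 15]
t=3: [25, 26, 40, 15, 36]
t=4: [36, 35, 15, 36, 20]
t=5: [20, 22, 36, 20, 43]
t=6: [49, 46, 26, 49, 24]
t=7: [29, 25, 37, 29, 39]
t=8: [28, 34, 17, 28, 14]
t=9: [36, 27, 43, 36, 39]
t=10: [13, 26, 12, 13, 9]
t=11: [37, 39, 36, 37, 32]
t=12: [10, 7, 11, 10, 17]
t=13: [31, 27, 33, 31, 41]
t=14: [25, 30, 22, 25, 13]
t=15: [43, 36, 48, 43, 40]
t=16: [9, 11, 17, 9, 5]
t=17: [28, 31, 40, 28, 23]
t=18: [32, 28, 15, 32, 40]
t=19: [24, 30, 35, 24, 13]
t=20: [41, 33, 25, 41, 37]
t=21: [9, 18, 30, 9, 12]
t=22: [31, 44, 32, 31, 35]
t=23: [23, 16, 22, 23, 18]
t=24: [51, 49, 52, 51, 52]
t=25: [33, 30, 34, 33, 34]
t=26: [21, 25, 19, 21, 19]
t=27: [55, 50, 55, 55, 55]
t=28: [43, 36, 43, 43, 43]
t=29: [9, 10, 9, 9, 9]
t=30: [27, 28, 27, 27, 27]
t=31: [38, 37, 38, 38, 38]
t=32: [6, 7, 6, 6, 6]
t=33: [18, 19, 18, 18, 18]
t=34: [54, 55, 54, 54, 54]
t=35: [42, 43, 42, 42, 42]
t=36: [6, 7, 6, 6, 6]

Answer: 4
Key observation: The state at step 32, [6, 7, 6, 6, 6], reappears at step 36 — and no state repeats earlier — so the cycle the system enters has period 4.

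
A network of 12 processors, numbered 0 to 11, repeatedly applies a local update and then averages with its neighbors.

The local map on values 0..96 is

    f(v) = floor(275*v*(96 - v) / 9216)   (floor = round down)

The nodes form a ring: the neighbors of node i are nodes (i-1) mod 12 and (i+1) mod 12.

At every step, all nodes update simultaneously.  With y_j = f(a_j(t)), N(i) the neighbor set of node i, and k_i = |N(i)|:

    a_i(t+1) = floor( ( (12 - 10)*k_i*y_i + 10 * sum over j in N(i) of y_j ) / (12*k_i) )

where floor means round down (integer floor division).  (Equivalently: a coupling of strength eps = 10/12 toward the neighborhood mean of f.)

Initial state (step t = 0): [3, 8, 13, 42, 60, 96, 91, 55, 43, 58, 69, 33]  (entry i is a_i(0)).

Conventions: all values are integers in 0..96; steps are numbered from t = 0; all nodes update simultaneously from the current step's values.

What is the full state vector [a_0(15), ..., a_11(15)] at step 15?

Answer: [62, 62, 62, 62, 62, 62, 62, 62, 62, 62, 62, 62]

Derivation:
t=0: [3, 8, 13, 42, 60, 96, 91, 55, 43, 58, 69, 33]
t=1: [35, 20, 42, 51, 38, 32, 30, 44, 66, 62, 62, 36]
t=2: [55, 61, 58, 66, 64, 61, 63, 60, 64, 60, 62, 62]
t=3: [63, 65, 61, 62, 61, 61, 63, 61, 63, 61, 62, 64]
t=4: [60, 62, 61, 62, 62, 62, 62, 62, 62, 62, 62, 61]
t=5: [62, 63, 62, 62, 62, 62, 62, 62, 62, 62, 62, 63]
t=6: [62, 62, 62, 62, 62, 62, 62, 62, 62, 62, 62, 62]
t=7: [62, 62, 62, 62, 62, 62, 62, 62, 62, 62, 62, 62]
t=8: [62, 62, 62, 62, 62, 62, 62, 62, 62, 62, 62, 62]
t=9: [62, 62, 62, 62, 62, 62, 62, 62, 62, 62, 62, 62]
t=10: [62, 62, 62, 62, 62, 62, 62, 62, 62, 62, 62, 62]
t=11: [62, 62, 62, 62, 62, 62, 62, 62, 62, 62, 62, 62]
t=12: [62, 62, 62, 62, 62, 62, 62, 62, 62, 62, 62, 62]
t=13: [62, 62, 62, 62, 62, 62, 62, 62, 62, 62, 62, 62]
t=14: [62, 62, 62, 62, 62, 62, 62, 62, 62, 62, 62, 62]
t=15: [62, 62, 62, 62, 62, 62, 62, 62, 62, 62, 62, 62]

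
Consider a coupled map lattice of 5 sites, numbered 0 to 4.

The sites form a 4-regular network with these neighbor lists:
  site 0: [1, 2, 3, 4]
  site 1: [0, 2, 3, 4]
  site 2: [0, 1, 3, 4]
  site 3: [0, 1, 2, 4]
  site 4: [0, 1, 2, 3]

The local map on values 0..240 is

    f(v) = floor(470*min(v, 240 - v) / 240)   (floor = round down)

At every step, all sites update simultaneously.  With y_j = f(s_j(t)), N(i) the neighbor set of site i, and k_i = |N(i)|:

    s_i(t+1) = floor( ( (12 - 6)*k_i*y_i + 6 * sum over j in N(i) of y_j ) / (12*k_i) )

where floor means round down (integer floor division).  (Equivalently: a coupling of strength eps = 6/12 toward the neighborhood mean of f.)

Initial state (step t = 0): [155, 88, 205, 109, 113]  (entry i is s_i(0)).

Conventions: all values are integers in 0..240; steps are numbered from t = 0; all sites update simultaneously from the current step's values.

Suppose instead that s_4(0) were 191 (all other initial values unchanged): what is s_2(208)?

Answer: s_2(208) = 189
Key observation: The state at step 12, [190, 190, 189, 190, 189], reappears at step 16: the system is in a cycle of period 4 from step 12 on.  Therefore the state at step 208 equals the state at step 12 + ((208 - 12) mod 4) = 12, which is [190, 190, 189, 190, 189].

Derivation:
t=0: [155, 88, 205, 109, 191]
t=1: [151, 153, 114, 169, 124]
t=2: [181, 180, 200, 168, 201]
t=3: [109, 109, 95, 118, 94]
t=4: [208, 208, 198, 215, 197]
t=5: [65, 65, 73, 60, 73]
t=6: [129, 129, 135, 125, 135]
t=7: [215, 215, 210, 218, 210]
t=8: [49, 49, 53, 48, 53]
t=9: [96, 96, 99, 96, 99]
t=10: [189, 189, 191, 189, 191]
t=11: [98, 98, 96, 98, 96]
t=12: [190, 190, 189, 190, 189]
t=13: [97, 97, 98, 97, 98]
t=14: [189, 189, 190, 189, 190]
t=15: [98, 98, 97, 98, 97]
t=16: [190, 190, 189, 190, 189]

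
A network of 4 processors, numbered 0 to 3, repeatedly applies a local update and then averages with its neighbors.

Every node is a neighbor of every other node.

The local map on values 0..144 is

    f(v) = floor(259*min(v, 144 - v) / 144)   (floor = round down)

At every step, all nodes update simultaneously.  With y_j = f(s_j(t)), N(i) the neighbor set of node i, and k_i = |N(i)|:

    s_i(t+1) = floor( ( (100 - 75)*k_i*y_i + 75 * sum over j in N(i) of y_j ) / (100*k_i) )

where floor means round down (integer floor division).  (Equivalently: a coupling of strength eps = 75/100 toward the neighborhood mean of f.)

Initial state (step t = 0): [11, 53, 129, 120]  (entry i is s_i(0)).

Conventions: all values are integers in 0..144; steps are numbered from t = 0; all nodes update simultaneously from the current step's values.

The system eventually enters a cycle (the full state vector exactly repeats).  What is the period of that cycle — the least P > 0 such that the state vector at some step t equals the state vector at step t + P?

Simulating step by step:
t=0: [11, 53, 129, 120]
t=1: [45, 45, 45, 45]
t=2: [80, 80, 80, 80]
t=3: [115, 115, 115, 115]
t=4: [52, 52, 52, 52]
t=5: [93, 93, 93, 93]
t=6: [91, 91, 91, 91]
t=7: [95, 95, 95, 95]
t=8: [88, 88, 88, 88]
t=9: [100, 100, 100, 100]
t=10: [79, 79, 79, 79]
t=11: [116, 116, 116, 116]
t=12: [50, 50, 50, 50]
t=13: [89, 89, 89, 89]
t=14: [98, 98, 98, 98]
t=15: [82, 82, 82, 82]
t=16: [111, 111, 111, 111]
t=17: [59, 59, 59, 59]
t=18: [106, 106, 106, 106]
t=19: [68, 68, 68, 68]
t=20: [122, 122, 122, 122]
t=21: [39, 39, 39, 39]
t=22: [70, 70, 70, 70]
t=23: [125, 125, 125, 125]
t=24: [34, 34, 34, 34]
t=25: [61, 61, 61, 61]
t=26: [109, 109, 109, 109]
t=27: [62, 62, 62, 62]
t=28: [111, 111, 111, 111]

Answer: 12
Key observation: The state at step 16, [111, 111, 111, 111], reappears at step 28 — and no state repeats earlier — so the cycle the system enters has period 12.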